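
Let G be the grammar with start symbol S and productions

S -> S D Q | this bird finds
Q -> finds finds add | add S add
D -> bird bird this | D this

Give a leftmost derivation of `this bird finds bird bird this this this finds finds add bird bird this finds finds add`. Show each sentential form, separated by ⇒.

S ⇒ S D Q ⇒ S D Q D Q ⇒ this bird finds D Q D Q ⇒ this bird finds D this Q D Q ⇒ this bird finds D this this Q D Q ⇒ this bird finds bird bird this this this Q D Q ⇒ this bird finds bird bird this this this finds finds add D Q ⇒ this bird finds bird bird this this this finds finds add bird bird this Q ⇒ this bird finds bird bird this this this finds finds add bird bird this finds finds add

S ⇒ S D Q   [S -> S D Q]
S D Q ⇒ S D Q D Q   [S -> S D Q]
S D Q D Q ⇒ this bird finds D Q D Q   [S -> this bird finds]
this bird finds D Q D Q ⇒ this bird finds D this Q D Q   [D -> D this]
this bird finds D this Q D Q ⇒ this bird finds D this this Q D Q   [D -> D this]
this bird finds D this this Q D Q ⇒ this bird finds bird bird this this this Q D Q   [D -> bird bird this]
this bird finds bird bird this this this Q D Q ⇒ this bird finds bird bird this this this finds finds add D Q   [Q -> finds finds add]
this bird finds bird bird this this this finds finds add D Q ⇒ this bird finds bird bird this this this finds finds add bird bird this Q   [D -> bird bird this]
this bird finds bird bird this this this finds finds add bird bird this Q ⇒ this bird finds bird bird this this this finds finds add bird bird this finds finds add   [Q -> finds finds add]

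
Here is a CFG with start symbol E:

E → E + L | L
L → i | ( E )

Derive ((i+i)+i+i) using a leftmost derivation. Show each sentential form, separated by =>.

E=>L=>(E)=>(E+L)=>(E+L+L)=>(L+L+L)=>((E)+L+L)=>((E+L)+L+L)=>((L+L)+L+L)=>((i+L)+L+L)=>((i+i)+L+L)=>((i+i)+i+L)=>((i+i)+i+i)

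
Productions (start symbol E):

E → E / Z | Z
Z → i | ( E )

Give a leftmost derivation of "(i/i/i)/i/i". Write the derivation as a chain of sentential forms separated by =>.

E => E/Z   [E → E / Z]
E/Z => E/Z/Z   [E → E / Z]
E/Z/Z => Z/Z/Z   [E → Z]
Z/Z/Z => (E)/Z/Z   [Z → ( E )]
(E)/Z/Z => (E/Z)/Z/Z   [E → E / Z]
(E/Z)/Z/Z => (E/Z/Z)/Z/Z   [E → E / Z]
(E/Z/Z)/Z/Z => (Z/Z/Z)/Z/Z   [E → Z]
(Z/Z/Z)/Z/Z => (i/Z/Z)/Z/Z   [Z → i]
(i/Z/Z)/Z/Z => (i/i/Z)/Z/Z   [Z → i]
(i/i/Z)/Z/Z => (i/i/i)/Z/Z   [Z → i]
(i/i/i)/Z/Z => (i/i/i)/i/Z   [Z → i]
(i/i/i)/i/Z => (i/i/i)/i/i   [Z → i]

E=>E/Z=>E/Z/Z=>Z/Z/Z=>(E)/Z/Z=>(E/Z)/Z/Z=>(E/Z/Z)/Z/Z=>(Z/Z/Z)/Z/Z=>(i/Z/Z)/Z/Z=>(i/i/Z)/Z/Z=>(i/i/i)/Z/Z=>(i/i/i)/i/Z=>(i/i/i)/i/i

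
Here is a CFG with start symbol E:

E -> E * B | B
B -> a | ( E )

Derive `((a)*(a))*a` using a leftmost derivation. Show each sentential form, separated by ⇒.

E ⇒ E*B ⇒ B*B ⇒ (E)*B ⇒ (E*B)*B ⇒ (B*B)*B ⇒ ((E)*B)*B ⇒ ((B)*B)*B ⇒ ((a)*B)*B ⇒ ((a)*(E))*B ⇒ ((a)*(B))*B ⇒ ((a)*(a))*B ⇒ ((a)*(a))*a

E ⇒ E*B   [E -> E * B]
E*B ⇒ B*B   [E -> B]
B*B ⇒ (E)*B   [B -> ( E )]
(E)*B ⇒ (E*B)*B   [E -> E * B]
(E*B)*B ⇒ (B*B)*B   [E -> B]
(B*B)*B ⇒ ((E)*B)*B   [B -> ( E )]
((E)*B)*B ⇒ ((B)*B)*B   [E -> B]
((B)*B)*B ⇒ ((a)*B)*B   [B -> a]
((a)*B)*B ⇒ ((a)*(E))*B   [B -> ( E )]
((a)*(E))*B ⇒ ((a)*(B))*B   [E -> B]
((a)*(B))*B ⇒ ((a)*(a))*B   [B -> a]
((a)*(a))*B ⇒ ((a)*(a))*a   [B -> a]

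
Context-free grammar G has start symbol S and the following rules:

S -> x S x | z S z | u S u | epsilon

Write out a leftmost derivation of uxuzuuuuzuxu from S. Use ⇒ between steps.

S ⇒ uSu   [S -> u S u]
uSu ⇒ uxSxu   [S -> x S x]
uxSxu ⇒ uxuSuxu   [S -> u S u]
uxuSuxu ⇒ uxuzSzuxu   [S -> z S z]
uxuzSzuxu ⇒ uxuzuSuzuxu   [S -> u S u]
uxuzuSuzuxu ⇒ uxuzuuSuuzuxu   [S -> u S u]
uxuzuuSuuzuxu ⇒ uxuzuuuuzuxu   [S -> epsilon]

S ⇒ uSu ⇒ uxSxu ⇒ uxuSuxu ⇒ uxuzSzuxu ⇒ uxuzuSuzuxu ⇒ uxuzuuSuuzuxu ⇒ uxuzuuuuzuxu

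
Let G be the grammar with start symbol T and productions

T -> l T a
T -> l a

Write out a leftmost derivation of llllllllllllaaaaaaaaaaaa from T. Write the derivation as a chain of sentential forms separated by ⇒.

T ⇒ lTa   [T -> l T a]
lTa ⇒ llTaa   [T -> l T a]
llTaa ⇒ lllTaaa   [T -> l T a]
lllTaaa ⇒ llllTaaaa   [T -> l T a]
llllTaaaa ⇒ lllllTaaaaa   [T -> l T a]
lllllTaaaaa ⇒ llllllTaaaaaa   [T -> l T a]
llllllTaaaaaa ⇒ lllllllTaaaaaaa   [T -> l T a]
lllllllTaaaaaaa ⇒ llllllllTaaaaaaaa   [T -> l T a]
llllllllTaaaaaaaa ⇒ lllllllllTaaaaaaaaa   [T -> l T a]
lllllllllTaaaaaaaaa ⇒ llllllllllTaaaaaaaaaa   [T -> l T a]
llllllllllTaaaaaaaaaa ⇒ lllllllllllTaaaaaaaaaaa   [T -> l T a]
lllllllllllTaaaaaaaaaaa ⇒ llllllllllllaaaaaaaaaaaa   [T -> l a]

T⇒lTa⇒llTaa⇒lllTaaa⇒llllTaaaa⇒lllllTaaaaa⇒llllllTaaaaaa⇒lllllllTaaaaaaa⇒llllllllTaaaaaaaa⇒lllllllllTaaaaaaaaa⇒llllllllllTaaaaaaaaaa⇒lllllllllllTaaaaaaaaaaa⇒llllllllllllaaaaaaaaaaaa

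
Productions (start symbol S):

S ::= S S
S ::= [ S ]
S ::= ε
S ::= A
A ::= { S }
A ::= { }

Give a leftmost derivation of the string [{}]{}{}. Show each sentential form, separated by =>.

S => SS => SSS => [S]SS => [A]SS => [{}]SS => [{}]AS => [{}]{}S => [{}]{}A => [{}]{}{}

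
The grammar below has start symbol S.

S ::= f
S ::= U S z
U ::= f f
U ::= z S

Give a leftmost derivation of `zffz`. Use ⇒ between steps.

S ⇒ USz ⇒ zSSz ⇒ zfSz ⇒ zffz

S ⇒ USz   [S ::= U S z]
USz ⇒ zSSz   [U ::= z S]
zSSz ⇒ zfSz   [S ::= f]
zfSz ⇒ zffz   [S ::= f]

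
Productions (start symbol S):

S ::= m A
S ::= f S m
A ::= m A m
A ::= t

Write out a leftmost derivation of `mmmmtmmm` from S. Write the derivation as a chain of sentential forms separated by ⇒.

S ⇒ mA ⇒ mmAm ⇒ mmmAmm ⇒ mmmmAmmm ⇒ mmmmtmmm

S ⇒ mA   [S ::= m A]
mA ⇒ mmAm   [A ::= m A m]
mmAm ⇒ mmmAmm   [A ::= m A m]
mmmAmm ⇒ mmmmAmmm   [A ::= m A m]
mmmmAmmm ⇒ mmmmtmmm   [A ::= t]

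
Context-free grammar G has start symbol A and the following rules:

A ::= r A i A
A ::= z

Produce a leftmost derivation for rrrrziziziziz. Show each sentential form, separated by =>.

A => rAiA   [A ::= r A i A]
rAiA => rrAiAiA   [A ::= r A i A]
rrAiAiA => rrrAiAiAiA   [A ::= r A i A]
rrrAiAiAiA => rrrrAiAiAiAiA   [A ::= r A i A]
rrrrAiAiAiAiA => rrrrziAiAiAiA   [A ::= z]
rrrrziAiAiAiA => rrrrziziAiAiA   [A ::= z]
rrrrziziAiAiA => rrrrziziziAiA   [A ::= z]
rrrrziziziAiA => rrrrziziziziA   [A ::= z]
rrrrziziziziA => rrrrziziziziz   [A ::= z]

A => rAiA => rrAiAiA => rrrAiAiAiA => rrrrAiAiAiAiA => rrrrziAiAiAiA => rrrrziziAiAiA => rrrrziziziAiA => rrrrziziziziA => rrrrziziziziz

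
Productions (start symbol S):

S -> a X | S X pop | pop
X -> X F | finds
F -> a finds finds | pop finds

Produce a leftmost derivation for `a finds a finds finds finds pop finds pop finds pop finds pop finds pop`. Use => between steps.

S => S X pop   [S -> S X pop]
S X pop => S X pop X pop   [S -> S X pop]
S X pop X pop => S X pop X pop X pop   [S -> S X pop]
S X pop X pop X pop => S X pop X pop X pop X pop   [S -> S X pop]
S X pop X pop X pop X pop => a X X pop X pop X pop X pop   [S -> a X]
a X X pop X pop X pop X pop => a X F X pop X pop X pop X pop   [X -> X F]
a X F X pop X pop X pop X pop => a finds F X pop X pop X pop X pop   [X -> finds]
a finds F X pop X pop X pop X pop => a finds a finds finds X pop X pop X pop X pop   [F -> a finds finds]
a finds a finds finds X pop X pop X pop X pop => a finds a finds finds X F pop X pop X pop X pop   [X -> X F]
a finds a finds finds X F pop X pop X pop X pop => a finds a finds finds finds F pop X pop X pop X pop   [X -> finds]
a finds a finds finds finds F pop X pop X pop X pop => a finds a finds finds finds pop finds pop X pop X pop X pop   [F -> pop finds]
a finds a finds finds finds pop finds pop X pop X pop X pop => a finds a finds finds finds pop finds pop finds pop X pop X pop   [X -> finds]
a finds a finds finds finds pop finds pop finds pop X pop X pop => a finds a finds finds finds pop finds pop finds pop finds pop X pop   [X -> finds]
a finds a finds finds finds pop finds pop finds pop finds pop X pop => a finds a finds finds finds pop finds pop finds pop finds pop finds pop   [X -> finds]

S => S X pop => S X pop X pop => S X pop X pop X pop => S X pop X pop X pop X pop => a X X pop X pop X pop X pop => a X F X pop X pop X pop X pop => a finds F X pop X pop X pop X pop => a finds a finds finds X pop X pop X pop X pop => a finds a finds finds X F pop X pop X pop X pop => a finds a finds finds finds F pop X pop X pop X pop => a finds a finds finds finds pop finds pop X pop X pop X pop => a finds a finds finds finds pop finds pop finds pop X pop X pop => a finds a finds finds finds pop finds pop finds pop finds pop X pop => a finds a finds finds finds pop finds pop finds pop finds pop finds pop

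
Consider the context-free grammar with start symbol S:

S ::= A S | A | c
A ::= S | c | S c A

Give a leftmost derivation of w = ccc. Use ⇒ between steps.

S⇒AS⇒SS⇒ASS⇒cSS⇒ccS⇒ccc

S ⇒ AS   [S ::= A S]
AS ⇒ SS   [A ::= S]
SS ⇒ ASS   [S ::= A S]
ASS ⇒ cSS   [A ::= c]
cSS ⇒ ccS   [S ::= c]
ccS ⇒ ccc   [S ::= c]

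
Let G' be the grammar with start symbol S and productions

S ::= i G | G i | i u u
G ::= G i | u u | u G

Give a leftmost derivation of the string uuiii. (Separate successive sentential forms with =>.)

S => Gi   [S ::= G i]
Gi => Gii   [G ::= G i]
Gii => Giii   [G ::= G i]
Giii => uuiii   [G ::= u u]

S=>Gi=>Gii=>Giii=>uuiii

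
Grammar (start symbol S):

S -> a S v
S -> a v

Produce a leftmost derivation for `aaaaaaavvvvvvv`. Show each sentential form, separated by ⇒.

S ⇒ aSv   [S -> a S v]
aSv ⇒ aaSvv   [S -> a S v]
aaSvv ⇒ aaaSvvv   [S -> a S v]
aaaSvvv ⇒ aaaaSvvvv   [S -> a S v]
aaaaSvvvv ⇒ aaaaaSvvvvv   [S -> a S v]
aaaaaSvvvvv ⇒ aaaaaaSvvvvvv   [S -> a S v]
aaaaaaSvvvvvv ⇒ aaaaaaavvvvvvv   [S -> a v]

S⇒aSv⇒aaSvv⇒aaaSvvv⇒aaaaSvvvv⇒aaaaaSvvvvv⇒aaaaaaSvvvvvv⇒aaaaaaavvvvvvv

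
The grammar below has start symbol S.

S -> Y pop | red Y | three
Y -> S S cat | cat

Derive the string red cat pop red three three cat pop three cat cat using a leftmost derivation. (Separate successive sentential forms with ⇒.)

S ⇒ red Y ⇒ red S S cat ⇒ red Y pop S cat ⇒ red cat pop S cat ⇒ red cat pop red Y cat ⇒ red cat pop red S S cat cat ⇒ red cat pop red Y pop S cat cat ⇒ red cat pop red S S cat pop S cat cat ⇒ red cat pop red three S cat pop S cat cat ⇒ red cat pop red three three cat pop S cat cat ⇒ red cat pop red three three cat pop three cat cat

S ⇒ red Y   [S -> red Y]
red Y ⇒ red S S cat   [Y -> S S cat]
red S S cat ⇒ red Y pop S cat   [S -> Y pop]
red Y pop S cat ⇒ red cat pop S cat   [Y -> cat]
red cat pop S cat ⇒ red cat pop red Y cat   [S -> red Y]
red cat pop red Y cat ⇒ red cat pop red S S cat cat   [Y -> S S cat]
red cat pop red S S cat cat ⇒ red cat pop red Y pop S cat cat   [S -> Y pop]
red cat pop red Y pop S cat cat ⇒ red cat pop red S S cat pop S cat cat   [Y -> S S cat]
red cat pop red S S cat pop S cat cat ⇒ red cat pop red three S cat pop S cat cat   [S -> three]
red cat pop red three S cat pop S cat cat ⇒ red cat pop red three three cat pop S cat cat   [S -> three]
red cat pop red three three cat pop S cat cat ⇒ red cat pop red three three cat pop three cat cat   [S -> three]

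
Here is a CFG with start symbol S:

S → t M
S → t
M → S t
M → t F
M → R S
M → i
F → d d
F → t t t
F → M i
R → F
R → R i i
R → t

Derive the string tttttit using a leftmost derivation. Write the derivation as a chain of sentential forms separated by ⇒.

S ⇒ tM   [S → t M]
tM ⇒ tRS   [M → R S]
tRS ⇒ tFS   [R → F]
tFS ⇒ tMiS   [F → M i]
tMiS ⇒ tStiS   [M → S t]
tStiS ⇒ ttMtiS   [S → t M]
ttMtiS ⇒ ttSttiS   [M → S t]
ttSttiS ⇒ tttttiS   [S → t]
tttttiS ⇒ tttttit   [S → t]

S ⇒ tM ⇒ tRS ⇒ tFS ⇒ tMiS ⇒ tStiS ⇒ ttMtiS ⇒ ttSttiS ⇒ tttttiS ⇒ tttttit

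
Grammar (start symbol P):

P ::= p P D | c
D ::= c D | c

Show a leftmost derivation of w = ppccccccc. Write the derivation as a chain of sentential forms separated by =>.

P=>pPD=>ppPDD=>ppcDD=>ppccDD=>ppcccDD=>ppccccDD=>ppcccccDD=>ppccccccD=>ppccccccc

P => pPD   [P ::= p P D]
pPD => ppPDD   [P ::= p P D]
ppPDD => ppcDD   [P ::= c]
ppcDD => ppccDD   [D ::= c D]
ppccDD => ppcccDD   [D ::= c D]
ppcccDD => ppccccDD   [D ::= c D]
ppccccDD => ppcccccDD   [D ::= c D]
ppcccccDD => ppccccccD   [D ::= c]
ppccccccD => ppccccccc   [D ::= c]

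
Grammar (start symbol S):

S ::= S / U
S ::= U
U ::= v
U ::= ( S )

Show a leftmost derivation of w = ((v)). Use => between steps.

S=>U=>(S)=>(U)=>((S))=>((U))=>((v))

S => U   [S ::= U]
U => (S)   [U ::= ( S )]
(S) => (U)   [S ::= U]
(U) => ((S))   [U ::= ( S )]
((S)) => ((U))   [S ::= U]
((U)) => ((v))   [U ::= v]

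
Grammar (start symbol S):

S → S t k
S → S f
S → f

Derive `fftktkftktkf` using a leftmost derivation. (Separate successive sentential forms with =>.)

S => Sf   [S → S f]
Sf => Stkf   [S → S t k]
Stkf => Stktkf   [S → S t k]
Stktkf => Sftktkf   [S → S f]
Sftktkf => Stkftktkf   [S → S t k]
Stkftktkf => Stktkftktkf   [S → S t k]
Stktkftktkf => Sftktkftktkf   [S → S f]
Sftktkftktkf => fftktkftktkf   [S → f]

S => Sf => Stkf => Stktkf => Sftktkf => Stkftktkf => Stktkftktkf => Sftktkftktkf => fftktkftktkf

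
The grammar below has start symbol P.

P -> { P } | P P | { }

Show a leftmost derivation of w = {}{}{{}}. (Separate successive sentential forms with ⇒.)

P ⇒ PP   [P -> P P]
PP ⇒ {}P   [P -> { }]
{}P ⇒ {}PP   [P -> P P]
{}PP ⇒ {}{}P   [P -> { }]
{}{}P ⇒ {}{}{P}   [P -> { P }]
{}{}{P} ⇒ {}{}{{}}   [P -> { }]

P ⇒ PP ⇒ {}P ⇒ {}PP ⇒ {}{}P ⇒ {}{}{P} ⇒ {}{}{{}}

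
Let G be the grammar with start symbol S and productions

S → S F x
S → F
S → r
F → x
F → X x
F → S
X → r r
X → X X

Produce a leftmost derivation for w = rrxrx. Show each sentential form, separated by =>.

S=>SFx=>FFx=>XxFx=>rrxFx=>rrxSx=>rrxrx

S => SFx   [S → S F x]
SFx => FFx   [S → F]
FFx => XxFx   [F → X x]
XxFx => rrxFx   [X → r r]
rrxFx => rrxSx   [F → S]
rrxSx => rrxrx   [S → r]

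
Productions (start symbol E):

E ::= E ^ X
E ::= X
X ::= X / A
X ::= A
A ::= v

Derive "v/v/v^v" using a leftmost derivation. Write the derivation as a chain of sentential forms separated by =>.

E => E^X => X^X => X/A^X => X/A/A^X => A/A/A^X => v/A/A^X => v/v/A^X => v/v/v^X => v/v/v^A => v/v/v^v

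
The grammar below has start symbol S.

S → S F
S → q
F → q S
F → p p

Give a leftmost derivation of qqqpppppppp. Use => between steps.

S=>SF=>SFF=>SFFF=>SFFFF=>SFFFFF=>qFFFFF=>qqSFFFF=>qqqFFFF=>qqqppFFF=>qqqppppFF=>qqqppppppF=>qqqpppppppp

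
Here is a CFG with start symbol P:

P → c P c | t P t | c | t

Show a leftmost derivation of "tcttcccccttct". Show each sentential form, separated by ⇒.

P ⇒ tPt ⇒ tcPct ⇒ tctPtct ⇒ tcttPttct ⇒ tcttcPcttct ⇒ tcttccPccttct ⇒ tcttcccccttct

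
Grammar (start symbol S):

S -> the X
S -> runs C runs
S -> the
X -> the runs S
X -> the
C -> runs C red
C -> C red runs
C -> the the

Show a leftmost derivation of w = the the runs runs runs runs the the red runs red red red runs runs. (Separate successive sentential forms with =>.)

S => the X => the the runs S => the the runs runs C runs => the the runs runs C red runs runs => the the runs runs runs C red red runs runs => the the runs runs runs runs C red red red runs runs => the the runs runs runs runs C red runs red red red runs runs => the the runs runs runs runs the the red runs red red red runs runs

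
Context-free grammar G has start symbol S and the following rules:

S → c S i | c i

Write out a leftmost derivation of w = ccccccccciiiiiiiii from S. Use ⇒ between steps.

S ⇒ cSi   [S → c S i]
cSi ⇒ ccSii   [S → c S i]
ccSii ⇒ cccSiii   [S → c S i]
cccSiii ⇒ ccccSiiii   [S → c S i]
ccccSiiii ⇒ cccccSiiiii   [S → c S i]
cccccSiiiii ⇒ ccccccSiiiiii   [S → c S i]
ccccccSiiiiii ⇒ cccccccSiiiiiii   [S → c S i]
cccccccSiiiiiii ⇒ ccccccccSiiiiiiii   [S → c S i]
ccccccccSiiiiiiii ⇒ ccccccccciiiiiiiii   [S → c i]

S ⇒ cSi ⇒ ccSii ⇒ cccSiii ⇒ ccccSiiii ⇒ cccccSiiiii ⇒ ccccccSiiiiii ⇒ cccccccSiiiiiii ⇒ ccccccccSiiiiiiii ⇒ ccccccccciiiiiiiii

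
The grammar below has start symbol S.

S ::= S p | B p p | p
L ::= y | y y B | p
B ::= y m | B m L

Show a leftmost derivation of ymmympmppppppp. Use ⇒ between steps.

S ⇒ Sp   [S ::= S p]
Sp ⇒ Spp   [S ::= S p]
Spp ⇒ Sppp   [S ::= S p]
Sppp ⇒ Spppp   [S ::= S p]
Spppp ⇒ Bpppppp   [S ::= B p p]
Bpppppp ⇒ BmLpppppp   [B ::= B m L]
BmLpppppp ⇒ BmLmLpppppp   [B ::= B m L]
BmLmLpppppp ⇒ BmLmLmLpppppp   [B ::= B m L]
BmLmLmLpppppp ⇒ ymmLmLmLpppppp   [B ::= y m]
ymmLmLmLpppppp ⇒ ymmymLmLpppppp   [L ::= y]
ymmymLmLpppppp ⇒ ymmympmLpppppp   [L ::= p]
ymmympmLpppppp ⇒ ymmympmppppppp   [L ::= p]

S⇒Sp⇒Spp⇒Sppp⇒Spppp⇒Bpppppp⇒BmLpppppp⇒BmLmLpppppp⇒BmLmLmLpppppp⇒ymmLmLmLpppppp⇒ymmymLmLpppppp⇒ymmympmLpppppp⇒ymmympmppppppp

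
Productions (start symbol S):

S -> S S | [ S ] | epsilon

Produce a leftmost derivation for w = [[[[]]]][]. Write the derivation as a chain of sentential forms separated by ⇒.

S ⇒ SS   [S -> S S]
SS ⇒ SSS   [S -> S S]
SSS ⇒ [S]SS   [S -> [ S ]]
[S]SS ⇒ [[S]]SS   [S -> [ S ]]
[[S]]SS ⇒ [[[S]]]SS   [S -> [ S ]]
[[[S]]]SS ⇒ [[[[S]]]]SS   [S -> [ S ]]
[[[[S]]]]SS ⇒ [[[[]]]]SS   [S -> epsilon]
[[[[]]]]SS ⇒ [[[[]]]][S]S   [S -> [ S ]]
[[[[]]]][S]S ⇒ [[[[]]]][]S   [S -> epsilon]
[[[[]]]][]S ⇒ [[[[]]]][]   [S -> epsilon]

S⇒SS⇒SSS⇒[S]SS⇒[[S]]SS⇒[[[S]]]SS⇒[[[[S]]]]SS⇒[[[[]]]]SS⇒[[[[]]]][S]S⇒[[[[]]]][]S⇒[[[[]]]][]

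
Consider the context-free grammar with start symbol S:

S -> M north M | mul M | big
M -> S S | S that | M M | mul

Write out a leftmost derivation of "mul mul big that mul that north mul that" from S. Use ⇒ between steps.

S ⇒ mul M ⇒ mul S that ⇒ mul M north M that ⇒ mul S that north M that ⇒ mul mul M that north M that ⇒ mul mul M M that north M that ⇒ mul mul S that M that north M that ⇒ mul mul big that M that north M that ⇒ mul mul big that mul that north M that ⇒ mul mul big that mul that north mul that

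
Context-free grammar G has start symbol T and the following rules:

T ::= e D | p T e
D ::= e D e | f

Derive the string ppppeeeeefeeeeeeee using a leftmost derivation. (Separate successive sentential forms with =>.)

T => pTe => ppTee => pppTeee => ppppTeeee => ppppeDeeee => ppppeeDeeeee => ppppeeeDeeeeee => ppppeeeeDeeeeeee => ppppeeeeeDeeeeeeee => ppppeeeeefeeeeeeee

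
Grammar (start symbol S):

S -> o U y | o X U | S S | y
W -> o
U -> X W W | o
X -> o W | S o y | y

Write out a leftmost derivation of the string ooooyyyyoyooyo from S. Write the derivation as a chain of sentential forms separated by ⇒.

S ⇒ oXU ⇒ oSoyU ⇒ ooXUoyU ⇒ ooSoyUoyU ⇒ ooSSoyUoyU ⇒ ooSSSoyUoyU ⇒ ooSSSSoyUoyU ⇒ oooUySSSoyUoyU ⇒ ooooySSSoyUoyU ⇒ ooooyySSoyUoyU ⇒ ooooyyySoyUoyU ⇒ ooooyyyyoyUoyU ⇒ ooooyyyyoyooyU ⇒ ooooyyyyoyooyo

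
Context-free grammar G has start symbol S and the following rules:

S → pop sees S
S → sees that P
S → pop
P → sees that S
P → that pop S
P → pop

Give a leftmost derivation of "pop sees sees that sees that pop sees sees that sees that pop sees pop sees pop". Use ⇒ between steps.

S ⇒ pop sees S ⇒ pop sees sees that P ⇒ pop sees sees that sees that S ⇒ pop sees sees that sees that pop sees S ⇒ pop sees sees that sees that pop sees sees that P ⇒ pop sees sees that sees that pop sees sees that sees that S ⇒ pop sees sees that sees that pop sees sees that sees that pop sees S ⇒ pop sees sees that sees that pop sees sees that sees that pop sees pop sees S ⇒ pop sees sees that sees that pop sees sees that sees that pop sees pop sees pop

S ⇒ pop sees S   [S → pop sees S]
pop sees S ⇒ pop sees sees that P   [S → sees that P]
pop sees sees that P ⇒ pop sees sees that sees that S   [P → sees that S]
pop sees sees that sees that S ⇒ pop sees sees that sees that pop sees S   [S → pop sees S]
pop sees sees that sees that pop sees S ⇒ pop sees sees that sees that pop sees sees that P   [S → sees that P]
pop sees sees that sees that pop sees sees that P ⇒ pop sees sees that sees that pop sees sees that sees that S   [P → sees that S]
pop sees sees that sees that pop sees sees that sees that S ⇒ pop sees sees that sees that pop sees sees that sees that pop sees S   [S → pop sees S]
pop sees sees that sees that pop sees sees that sees that pop sees S ⇒ pop sees sees that sees that pop sees sees that sees that pop sees pop sees S   [S → pop sees S]
pop sees sees that sees that pop sees sees that sees that pop sees pop sees S ⇒ pop sees sees that sees that pop sees sees that sees that pop sees pop sees pop   [S → pop]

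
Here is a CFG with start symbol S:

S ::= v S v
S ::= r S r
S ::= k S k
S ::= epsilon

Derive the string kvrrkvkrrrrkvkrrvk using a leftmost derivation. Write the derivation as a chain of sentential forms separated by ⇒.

S ⇒ kSk   [S ::= k S k]
kSk ⇒ kvSvk   [S ::= v S v]
kvSvk ⇒ kvrSrvk   [S ::= r S r]
kvrSrvk ⇒ kvrrSrrvk   [S ::= r S r]
kvrrSrrvk ⇒ kvrrkSkrrvk   [S ::= k S k]
kvrrkSkrrvk ⇒ kvrrkvSvkrrvk   [S ::= v S v]
kvrrkvSvkrrvk ⇒ kvrrkvkSkvkrrvk   [S ::= k S k]
kvrrkvkSkvkrrvk ⇒ kvrrkvkrSrkvkrrvk   [S ::= r S r]
kvrrkvkrSrkvkrrvk ⇒ kvrrkvkrrSrrkvkrrvk   [S ::= r S r]
kvrrkvkrrSrrkvkrrvk ⇒ kvrrkvkrrrrkvkrrvk   [S ::= epsilon]

S ⇒ kSk ⇒ kvSvk ⇒ kvrSrvk ⇒ kvrrSrrvk ⇒ kvrrkSkrrvk ⇒ kvrrkvSvkrrvk ⇒ kvrrkvkSkvkrrvk ⇒ kvrrkvkrSrkvkrrvk ⇒ kvrrkvkrrSrrkvkrrvk ⇒ kvrrkvkrrrrkvkrrvk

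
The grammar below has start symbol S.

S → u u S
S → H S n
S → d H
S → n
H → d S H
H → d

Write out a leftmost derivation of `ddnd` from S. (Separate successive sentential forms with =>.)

S => dH => ddSH => ddnH => ddnd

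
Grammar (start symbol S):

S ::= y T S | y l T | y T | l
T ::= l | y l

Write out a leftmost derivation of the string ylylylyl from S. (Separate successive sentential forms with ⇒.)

S ⇒ yTS ⇒ ylS ⇒ ylyTS ⇒ ylylS ⇒ ylylylT ⇒ ylylylyl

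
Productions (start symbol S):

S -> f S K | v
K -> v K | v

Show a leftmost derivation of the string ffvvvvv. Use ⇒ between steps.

S ⇒ fSK ⇒ ffSKK ⇒ ffvKK ⇒ ffvvKK ⇒ ffvvvKK ⇒ ffvvvvK ⇒ ffvvvvv

S ⇒ fSK   [S -> f S K]
fSK ⇒ ffSKK   [S -> f S K]
ffSKK ⇒ ffvKK   [S -> v]
ffvKK ⇒ ffvvKK   [K -> v K]
ffvvKK ⇒ ffvvvKK   [K -> v K]
ffvvvKK ⇒ ffvvvvK   [K -> v]
ffvvvvK ⇒ ffvvvvv   [K -> v]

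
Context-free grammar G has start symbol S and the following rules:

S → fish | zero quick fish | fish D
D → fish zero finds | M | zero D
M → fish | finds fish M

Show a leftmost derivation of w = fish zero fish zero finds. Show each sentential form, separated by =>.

S => fish D   [S → fish D]
fish D => fish zero D   [D → zero D]
fish zero D => fish zero fish zero finds   [D → fish zero finds]

S => fish D => fish zero D => fish zero fish zero finds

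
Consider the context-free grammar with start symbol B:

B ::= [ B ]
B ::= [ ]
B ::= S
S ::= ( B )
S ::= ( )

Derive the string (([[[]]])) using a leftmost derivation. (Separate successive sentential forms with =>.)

B => S   [B ::= S]
S => (B)   [S ::= ( B )]
(B) => (S)   [B ::= S]
(S) => ((B))   [S ::= ( B )]
((B)) => (([B]))   [B ::= [ B ]]
(([B])) => (([[B]]))   [B ::= [ B ]]
(([[B]])) => (([[[]]]))   [B ::= [ ]]

B => S => (B) => (S) => ((B)) => (([B])) => (([[B]])) => (([[[]]]))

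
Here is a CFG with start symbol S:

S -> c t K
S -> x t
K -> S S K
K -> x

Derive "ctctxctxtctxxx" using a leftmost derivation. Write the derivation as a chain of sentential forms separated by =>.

S => ctK   [S -> c t K]
ctK => ctSSK   [K -> S S K]
ctSSK => ctctKSK   [S -> c t K]
ctctKSK => ctctxSK   [K -> x]
ctctxSK => ctctxctKK   [S -> c t K]
ctctxctKK => ctctxctSSKK   [K -> S S K]
ctctxctSSKK => ctctxctxtSKK   [S -> x t]
ctctxctxtSKK => ctctxctxtctKKK   [S -> c t K]
ctctxctxtctKKK => ctctxctxtctxKK   [K -> x]
ctctxctxtctxKK => ctctxctxtctxxK   [K -> x]
ctctxctxtctxxK => ctctxctxtctxxx   [K -> x]

S => ctK => ctSSK => ctctKSK => ctctxSK => ctctxctKK => ctctxctSSKK => ctctxctxtSKK => ctctxctxtctKKK => ctctxctxtctxKK => ctctxctxtctxxK => ctctxctxtctxxx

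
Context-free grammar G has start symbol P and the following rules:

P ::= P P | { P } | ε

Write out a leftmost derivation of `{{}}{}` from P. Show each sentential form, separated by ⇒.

P ⇒ PP ⇒ {P}P ⇒ {{P}}P ⇒ {{}}P ⇒ {{}}{P} ⇒ {{}}{}

P ⇒ PP   [P ::= P P]
PP ⇒ {P}P   [P ::= { P }]
{P}P ⇒ {{P}}P   [P ::= { P }]
{{P}}P ⇒ {{}}P   [P ::= ε]
{{}}P ⇒ {{}}{P}   [P ::= { P }]
{{}}{P} ⇒ {{}}{}   [P ::= ε]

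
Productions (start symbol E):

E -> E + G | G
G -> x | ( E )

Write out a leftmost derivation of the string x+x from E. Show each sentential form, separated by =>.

E => E+G => G+G => x+G => x+x

E => E+G   [E -> E + G]
E+G => G+G   [E -> G]
G+G => x+G   [G -> x]
x+G => x+x   [G -> x]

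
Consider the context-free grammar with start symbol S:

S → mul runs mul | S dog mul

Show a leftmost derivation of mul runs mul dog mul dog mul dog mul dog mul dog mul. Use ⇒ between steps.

S ⇒ S dog mul ⇒ S dog mul dog mul ⇒ S dog mul dog mul dog mul ⇒ S dog mul dog mul dog mul dog mul ⇒ S dog mul dog mul dog mul dog mul dog mul ⇒ mul runs mul dog mul dog mul dog mul dog mul dog mul

S ⇒ S dog mul   [S → S dog mul]
S dog mul ⇒ S dog mul dog mul   [S → S dog mul]
S dog mul dog mul ⇒ S dog mul dog mul dog mul   [S → S dog mul]
S dog mul dog mul dog mul ⇒ S dog mul dog mul dog mul dog mul   [S → S dog mul]
S dog mul dog mul dog mul dog mul ⇒ S dog mul dog mul dog mul dog mul dog mul   [S → S dog mul]
S dog mul dog mul dog mul dog mul dog mul ⇒ mul runs mul dog mul dog mul dog mul dog mul dog mul   [S → mul runs mul]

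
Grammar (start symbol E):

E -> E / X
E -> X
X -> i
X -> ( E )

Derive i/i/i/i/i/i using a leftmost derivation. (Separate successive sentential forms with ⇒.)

E ⇒ E/X   [E -> E / X]
E/X ⇒ E/X/X   [E -> E / X]
E/X/X ⇒ E/X/X/X   [E -> E / X]
E/X/X/X ⇒ E/X/X/X/X   [E -> E / X]
E/X/X/X/X ⇒ E/X/X/X/X/X   [E -> E / X]
E/X/X/X/X/X ⇒ X/X/X/X/X/X   [E -> X]
X/X/X/X/X/X ⇒ i/X/X/X/X/X   [X -> i]
i/X/X/X/X/X ⇒ i/i/X/X/X/X   [X -> i]
i/i/X/X/X/X ⇒ i/i/i/X/X/X   [X -> i]
i/i/i/X/X/X ⇒ i/i/i/i/X/X   [X -> i]
i/i/i/i/X/X ⇒ i/i/i/i/i/X   [X -> i]
i/i/i/i/i/X ⇒ i/i/i/i/i/i   [X -> i]

E⇒E/X⇒E/X/X⇒E/X/X/X⇒E/X/X/X/X⇒E/X/X/X/X/X⇒X/X/X/X/X/X⇒i/X/X/X/X/X⇒i/i/X/X/X/X⇒i/i/i/X/X/X⇒i/i/i/i/X/X⇒i/i/i/i/i/X⇒i/i/i/i/i/i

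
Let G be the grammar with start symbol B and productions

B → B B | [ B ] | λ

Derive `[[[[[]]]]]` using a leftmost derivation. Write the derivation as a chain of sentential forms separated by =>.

B => [B]   [B → [ B ]]
[B] => [[B]]   [B → [ B ]]
[[B]] => [[[B]]]   [B → [ B ]]
[[[B]]] => [[[BB]]]   [B → B B]
[[[BB]]] => [[[[B]B]]]   [B → [ B ]]
[[[[B]B]]] => [[[[BB]B]]]   [B → B B]
[[[[BB]B]]] => [[[[BBB]B]]]   [B → B B]
[[[[BBB]B]]] => [[[[[B]BB]B]]]   [B → [ B ]]
[[[[[B]BB]B]]] => [[[[[]BB]B]]]   [B → λ]
[[[[[]BB]B]]] => [[[[[]B]B]]]   [B → λ]
[[[[[]B]B]]] => [[[[[]]B]]]   [B → λ]
[[[[[]]B]]] => [[[[[]]]]]   [B → λ]

B => [B] => [[B]] => [[[B]]] => [[[BB]]] => [[[[B]B]]] => [[[[BB]B]]] => [[[[BBB]B]]] => [[[[[B]BB]B]]] => [[[[[]BB]B]]] => [[[[[]B]B]]] => [[[[[]]B]]] => [[[[[]]]]]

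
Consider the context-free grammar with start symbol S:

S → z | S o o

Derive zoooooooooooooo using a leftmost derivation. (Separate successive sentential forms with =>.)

S => Soo => Soooo => Soooooo => Soooooooo => Soooooooooo => Soooooooooooo => Soooooooooooooo => zoooooooooooooo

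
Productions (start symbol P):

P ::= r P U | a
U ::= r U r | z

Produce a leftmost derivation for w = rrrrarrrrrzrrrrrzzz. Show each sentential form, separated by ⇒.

P ⇒ rPU ⇒ rrPUU ⇒ rrrPUUU ⇒ rrrrPUUUU ⇒ rrrraUUUU ⇒ rrrrarUrUUU ⇒ rrrrarrUrrUUU ⇒ rrrrarrrUrrrUUU ⇒ rrrrarrrrUrrrrUUU ⇒ rrrrarrrrrUrrrrrUUU ⇒ rrrrarrrrrzrrrrrUUU ⇒ rrrrarrrrrzrrrrrzUU ⇒ rrrrarrrrrzrrrrrzzU ⇒ rrrrarrrrrzrrrrrzzz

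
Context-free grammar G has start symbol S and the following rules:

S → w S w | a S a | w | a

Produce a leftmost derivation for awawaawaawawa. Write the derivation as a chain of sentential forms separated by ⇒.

S⇒aSa⇒awSwa⇒awaSawa⇒awawSwawa⇒awawaSawawa⇒awawaaSaawawa⇒awawaawaawawa

S ⇒ aSa   [S → a S a]
aSa ⇒ awSwa   [S → w S w]
awSwa ⇒ awaSawa   [S → a S a]
awaSawa ⇒ awawSwawa   [S → w S w]
awawSwawa ⇒ awawaSawawa   [S → a S a]
awawaSawawa ⇒ awawaaSaawawa   [S → a S a]
awawaaSaawawa ⇒ awawaawaawawa   [S → w]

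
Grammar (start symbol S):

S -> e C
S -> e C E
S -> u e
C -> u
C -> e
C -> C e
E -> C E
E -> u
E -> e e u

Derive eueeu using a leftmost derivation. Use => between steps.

S => eCE => eCeE => eCeeE => eueeE => eueeu

S => eCE   [S -> e C E]
eCE => eCeE   [C -> C e]
eCeE => eCeeE   [C -> C e]
eCeeE => eueeE   [C -> u]
eueeE => eueeu   [E -> u]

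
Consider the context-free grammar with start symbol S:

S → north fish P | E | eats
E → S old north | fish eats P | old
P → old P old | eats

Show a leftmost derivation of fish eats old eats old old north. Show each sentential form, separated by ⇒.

S ⇒ E ⇒ S old north ⇒ E old north ⇒ fish eats P old north ⇒ fish eats old P old old north ⇒ fish eats old eats old old north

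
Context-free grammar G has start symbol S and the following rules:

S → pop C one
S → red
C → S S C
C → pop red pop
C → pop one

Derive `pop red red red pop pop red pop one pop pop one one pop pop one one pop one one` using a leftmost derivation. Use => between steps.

S => pop C one => pop S S C one => pop red S C one => pop red red C one => pop red red S S C one => pop red red red S C one => pop red red red pop C one C one => pop red red red pop pop red pop one C one => pop red red red pop pop red pop one S S C one => pop red red red pop pop red pop one pop C one S C one => pop red red red pop pop red pop one pop pop one one S C one => pop red red red pop pop red pop one pop pop one one pop C one C one => pop red red red pop pop red pop one pop pop one one pop pop one one C one => pop red red red pop pop red pop one pop pop one one pop pop one one pop one one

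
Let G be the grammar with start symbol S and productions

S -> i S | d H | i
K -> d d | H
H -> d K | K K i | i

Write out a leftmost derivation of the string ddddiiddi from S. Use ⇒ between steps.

S ⇒ dH   [S -> d H]
dH ⇒ dKKi   [H -> K K i]
dKKi ⇒ dHKi   [K -> H]
dHKi ⇒ ddKKi   [H -> d K]
ddKKi ⇒ ddHKi   [K -> H]
ddHKi ⇒ ddKKiKi   [H -> K K i]
ddKKiKi ⇒ ddddKiKi   [K -> d d]
ddddKiKi ⇒ ddddHiKi   [K -> H]
ddddHiKi ⇒ ddddiiKi   [H -> i]
ddddiiKi ⇒ ddddiiddi   [K -> d d]

S ⇒ dH ⇒ dKKi ⇒ dHKi ⇒ ddKKi ⇒ ddHKi ⇒ ddKKiKi ⇒ ddddKiKi ⇒ ddddHiKi ⇒ ddddiiKi ⇒ ddddiiddi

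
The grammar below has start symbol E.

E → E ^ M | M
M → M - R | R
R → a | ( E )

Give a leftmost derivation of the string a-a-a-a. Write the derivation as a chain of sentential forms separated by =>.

E => M   [E → M]
M => M-R   [M → M - R]
M-R => M-R-R   [M → M - R]
M-R-R => M-R-R-R   [M → M - R]
M-R-R-R => R-R-R-R   [M → R]
R-R-R-R => a-R-R-R   [R → a]
a-R-R-R => a-a-R-R   [R → a]
a-a-R-R => a-a-a-R   [R → a]
a-a-a-R => a-a-a-a   [R → a]

E => M => M-R => M-R-R => M-R-R-R => R-R-R-R => a-R-R-R => a-a-R-R => a-a-a-R => a-a-a-a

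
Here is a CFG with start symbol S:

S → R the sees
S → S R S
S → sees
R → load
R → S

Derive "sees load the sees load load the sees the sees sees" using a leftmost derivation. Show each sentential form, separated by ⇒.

S ⇒ S R S   [S → S R S]
S R S ⇒ sees R S   [S → sees]
sees R S ⇒ sees S S   [R → S]
sees S S ⇒ sees R the sees S   [S → R the sees]
sees R the sees S ⇒ sees S the sees S   [R → S]
sees S the sees S ⇒ sees S R S the sees S   [S → S R S]
sees S R S the sees S ⇒ sees R the sees R S the sees S   [S → R the sees]
sees R the sees R S the sees S ⇒ sees load the sees R S the sees S   [R → load]
sees load the sees R S the sees S ⇒ sees load the sees load S the sees S   [R → load]
sees load the sees load S the sees S ⇒ sees load the sees load R the sees the sees S   [S → R the sees]
sees load the sees load R the sees the sees S ⇒ sees load the sees load load the sees the sees S   [R → load]
sees load the sees load load the sees the sees S ⇒ sees load the sees load load the sees the sees sees   [S → sees]

S ⇒ S R S ⇒ sees R S ⇒ sees S S ⇒ sees R the sees S ⇒ sees S the sees S ⇒ sees S R S the sees S ⇒ sees R the sees R S the sees S ⇒ sees load the sees R S the sees S ⇒ sees load the sees load S the sees S ⇒ sees load the sees load R the sees the sees S ⇒ sees load the sees load load the sees the sees S ⇒ sees load the sees load load the sees the sees sees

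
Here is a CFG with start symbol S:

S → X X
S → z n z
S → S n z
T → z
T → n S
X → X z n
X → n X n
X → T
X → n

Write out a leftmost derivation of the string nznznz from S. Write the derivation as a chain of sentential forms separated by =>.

S => Snz   [S → S n z]
Snz => XXnz   [S → X X]
XXnz => XznXnz   [X → X z n]
XznXnz => nznXnz   [X → n]
nznXnz => nznTnz   [X → T]
nznTnz => nznznz   [T → z]

S => Snz => XXnz => XznXnz => nznXnz => nznTnz => nznznz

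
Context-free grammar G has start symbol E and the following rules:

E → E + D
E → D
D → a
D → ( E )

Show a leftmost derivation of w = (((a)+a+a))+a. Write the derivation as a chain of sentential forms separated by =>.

E => E+D => D+D => (E)+D => (D)+D => ((E))+D => ((E+D))+D => ((E+D+D))+D => ((D+D+D))+D => (((E)+D+D))+D => (((D)+D+D))+D => (((a)+D+D))+D => (((a)+a+D))+D => (((a)+a+a))+D => (((a)+a+a))+a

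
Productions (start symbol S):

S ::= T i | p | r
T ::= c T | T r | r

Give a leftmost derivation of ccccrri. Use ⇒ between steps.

S ⇒ Ti   [S ::= T i]
Ti ⇒ Tri   [T ::= T r]
Tri ⇒ cTri   [T ::= c T]
cTri ⇒ ccTri   [T ::= c T]
ccTri ⇒ cccTri   [T ::= c T]
cccTri ⇒ ccccTri   [T ::= c T]
ccccTri ⇒ ccccrri   [T ::= r]

S ⇒ Ti ⇒ Tri ⇒ cTri ⇒ ccTri ⇒ cccTri ⇒ ccccTri ⇒ ccccrri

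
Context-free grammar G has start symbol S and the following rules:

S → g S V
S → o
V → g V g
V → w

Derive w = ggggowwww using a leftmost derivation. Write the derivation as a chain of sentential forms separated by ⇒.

S ⇒ gSV ⇒ ggSVV ⇒ gggSVVV ⇒ ggggSVVVV ⇒ ggggoVVVV ⇒ ggggowVVV ⇒ ggggowwVV ⇒ ggggowwwV ⇒ ggggowwww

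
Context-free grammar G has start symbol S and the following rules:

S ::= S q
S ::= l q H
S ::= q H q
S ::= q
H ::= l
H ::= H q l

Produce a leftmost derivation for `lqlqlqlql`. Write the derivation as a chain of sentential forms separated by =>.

S => lqH => lqHql => lqHqlql => lqHqlqlql => lqlqlqlql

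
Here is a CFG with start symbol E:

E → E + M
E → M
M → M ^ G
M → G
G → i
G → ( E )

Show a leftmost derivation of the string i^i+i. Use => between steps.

E=>E+M=>M+M=>M^G+M=>G^G+M=>i^G+M=>i^i+M=>i^i+G=>i^i+i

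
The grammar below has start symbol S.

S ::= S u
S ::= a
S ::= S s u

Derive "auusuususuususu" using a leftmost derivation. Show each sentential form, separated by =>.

S => Ssu   [S ::= S s u]
Ssu => Ssusu   [S ::= S s u]
Ssusu => Sususu   [S ::= S u]
Sususu => Ssuususu   [S ::= S s u]
Ssuususu => Ssusuususu   [S ::= S s u]
Ssusuususu => Sususuususu   [S ::= S u]
Sususuususu => Ssuususuususu   [S ::= S s u]
Ssuususuususu => Susuususuususu   [S ::= S u]
Susuususuususu => Suusuususuususu   [S ::= S u]
Suusuususuususu => auusuususuususu   [S ::= a]

S => Ssu => Ssusu => Sususu => Ssuususu => Ssusuususu => Sususuususu => Ssuususuususu => Susuususuususu => Suusuususuususu => auusuususuususu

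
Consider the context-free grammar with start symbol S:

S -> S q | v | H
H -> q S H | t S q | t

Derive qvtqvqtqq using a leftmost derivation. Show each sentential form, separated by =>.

S => H => qSH => qvH => qvtSq => qvtSqq => qvtHqq => qvtqSHqq => qvtqSqHqq => qvtqvqHqq => qvtqvqtqq

S => H   [S -> H]
H => qSH   [H -> q S H]
qSH => qvH   [S -> v]
qvH => qvtSq   [H -> t S q]
qvtSq => qvtSqq   [S -> S q]
qvtSqq => qvtHqq   [S -> H]
qvtHqq => qvtqSHqq   [H -> q S H]
qvtqSHqq => qvtqSqHqq   [S -> S q]
qvtqSqHqq => qvtqvqHqq   [S -> v]
qvtqvqHqq => qvtqvqtqq   [H -> t]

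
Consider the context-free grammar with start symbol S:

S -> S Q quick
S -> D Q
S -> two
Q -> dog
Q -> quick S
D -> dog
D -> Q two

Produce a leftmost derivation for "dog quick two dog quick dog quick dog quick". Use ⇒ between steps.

S ⇒ S Q quick ⇒ D Q Q quick ⇒ dog Q Q quick ⇒ dog quick S Q quick ⇒ dog quick S Q quick Q quick ⇒ dog quick S Q quick Q quick Q quick ⇒ dog quick two Q quick Q quick Q quick ⇒ dog quick two dog quick Q quick Q quick ⇒ dog quick two dog quick dog quick Q quick ⇒ dog quick two dog quick dog quick dog quick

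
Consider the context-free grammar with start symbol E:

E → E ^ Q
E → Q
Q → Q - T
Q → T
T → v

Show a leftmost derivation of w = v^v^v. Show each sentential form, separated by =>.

E => E^Q   [E → E ^ Q]
E^Q => E^Q^Q   [E → E ^ Q]
E^Q^Q => Q^Q^Q   [E → Q]
Q^Q^Q => T^Q^Q   [Q → T]
T^Q^Q => v^Q^Q   [T → v]
v^Q^Q => v^T^Q   [Q → T]
v^T^Q => v^v^Q   [T → v]
v^v^Q => v^v^T   [Q → T]
v^v^T => v^v^v   [T → v]

E => E^Q => E^Q^Q => Q^Q^Q => T^Q^Q => v^Q^Q => v^T^Q => v^v^Q => v^v^T => v^v^v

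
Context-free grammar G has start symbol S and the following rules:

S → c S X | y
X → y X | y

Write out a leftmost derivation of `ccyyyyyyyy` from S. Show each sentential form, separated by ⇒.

S ⇒ cSX ⇒ ccSXX ⇒ ccyXX ⇒ ccyyXX ⇒ ccyyyXX ⇒ ccyyyyXX ⇒ ccyyyyyX ⇒ ccyyyyyyX ⇒ ccyyyyyyyX ⇒ ccyyyyyyyy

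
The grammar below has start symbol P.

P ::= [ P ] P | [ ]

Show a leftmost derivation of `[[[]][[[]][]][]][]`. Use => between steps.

P=>[P]P=>[[P]P]P=>[[[]]P]P=>[[[]][P]P]P=>[[[]][[P]P]P]P=>[[[]][[[]]P]P]P=>[[[]][[[]][]]P]P=>[[[]][[[]][]][]]P=>[[[]][[[]][]][]][]

P => [P]P   [P ::= [ P ] P]
[P]P => [[P]P]P   [P ::= [ P ] P]
[[P]P]P => [[[]]P]P   [P ::= [ ]]
[[[]]P]P => [[[]][P]P]P   [P ::= [ P ] P]
[[[]][P]P]P => [[[]][[P]P]P]P   [P ::= [ P ] P]
[[[]][[P]P]P]P => [[[]][[[]]P]P]P   [P ::= [ ]]
[[[]][[[]]P]P]P => [[[]][[[]][]]P]P   [P ::= [ ]]
[[[]][[[]][]]P]P => [[[]][[[]][]][]]P   [P ::= [ ]]
[[[]][[[]][]][]]P => [[[]][[[]][]][]][]   [P ::= [ ]]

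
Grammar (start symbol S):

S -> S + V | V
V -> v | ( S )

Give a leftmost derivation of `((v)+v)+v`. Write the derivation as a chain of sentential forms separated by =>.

S => S+V => V+V => (S)+V => (S+V)+V => (V+V)+V => ((S)+V)+V => ((V)+V)+V => ((v)+V)+V => ((v)+v)+V => ((v)+v)+v

S => S+V   [S -> S + V]
S+V => V+V   [S -> V]
V+V => (S)+V   [V -> ( S )]
(S)+V => (S+V)+V   [S -> S + V]
(S+V)+V => (V+V)+V   [S -> V]
(V+V)+V => ((S)+V)+V   [V -> ( S )]
((S)+V)+V => ((V)+V)+V   [S -> V]
((V)+V)+V => ((v)+V)+V   [V -> v]
((v)+V)+V => ((v)+v)+V   [V -> v]
((v)+v)+V => ((v)+v)+v   [V -> v]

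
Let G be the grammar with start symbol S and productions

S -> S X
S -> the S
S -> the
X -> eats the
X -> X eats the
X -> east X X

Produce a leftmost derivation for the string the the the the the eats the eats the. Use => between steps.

S => the S   [S -> the S]
the S => the S X   [S -> S X]
the S X => the the S X   [S -> the S]
the the S X => the the the S X   [S -> the S]
the the the S X => the the the S X X   [S -> S X]
the the the S X X => the the the the S X X   [S -> the S]
the the the the S X X => the the the the the X X   [S -> the]
the the the the the X X => the the the the the eats the X   [X -> eats the]
the the the the the eats the X => the the the the the eats the eats the   [X -> eats the]

S => the S => the S X => the the S X => the the the S X => the the the S X X => the the the the S X X => the the the the the X X => the the the the the eats the X => the the the the the eats the eats the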